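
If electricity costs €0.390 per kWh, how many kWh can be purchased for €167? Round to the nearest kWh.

428 kWh

€167 / €0.390 per kWh = 428.2 kWh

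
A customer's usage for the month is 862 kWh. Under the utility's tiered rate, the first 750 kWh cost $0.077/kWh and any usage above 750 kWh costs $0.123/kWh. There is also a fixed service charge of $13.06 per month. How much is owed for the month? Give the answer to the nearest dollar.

$85

First 750 kWh × $0.077 = $57.75
Remaining 112 kWh × $0.123 = $13.78
Energy charge = $71.53; + service $13.06 = $84.59 ≈ $85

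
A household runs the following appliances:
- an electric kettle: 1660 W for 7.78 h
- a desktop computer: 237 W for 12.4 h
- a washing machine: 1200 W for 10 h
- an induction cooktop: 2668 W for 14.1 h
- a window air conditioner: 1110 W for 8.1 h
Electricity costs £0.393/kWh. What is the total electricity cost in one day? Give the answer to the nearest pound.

£29

electric kettle: 1660 W × 7.78 h = 12,915 Wh = 12.91 kWh
desktop computer: 237 W × 12.4 h = 2,939 Wh = 2.939 kWh
washing machine: 1200 W × 10 h = 12,000 Wh = 12 kWh
induction cooktop: 2668 W × 14.1 h = 37,619 Wh = 37.62 kWh
window air conditioner: 1110 W × 8.1 h = 8,991 Wh = 8.991 kWh
Total energy = 12.91 + 2.939 + 12 + 37.62 + 8.991 = 74.46 kWh
Cost = 74.46 kWh × £0.393 = £29.26 ≈ £29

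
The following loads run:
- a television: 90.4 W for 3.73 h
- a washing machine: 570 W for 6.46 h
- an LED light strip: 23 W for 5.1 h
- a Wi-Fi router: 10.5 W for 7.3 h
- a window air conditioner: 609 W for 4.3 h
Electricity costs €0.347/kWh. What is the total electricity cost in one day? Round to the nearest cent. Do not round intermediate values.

€2.37

television: 90.4 W × 3.73 h = 337 Wh = 0.3372 kWh
washing machine: 570 W × 6.46 h = 3,682 Wh = 3.682 kWh
LED light strip: 23 W × 5.1 h = 117 Wh = 0.1173 kWh
Wi-Fi router: 10.5 W × 7.3 h = 77 Wh = 0.07665 kWh
window air conditioner: 609 W × 4.3 h = 2,619 Wh = 2.619 kWh
Total energy = 0.3372 + 3.682 + 0.1173 + 0.07665 + 2.619 = 6.832 kWh
Cost = 6.832 kWh × €0.347 = €2.37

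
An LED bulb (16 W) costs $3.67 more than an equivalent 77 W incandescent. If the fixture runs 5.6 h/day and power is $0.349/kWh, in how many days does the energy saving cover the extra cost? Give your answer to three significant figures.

30.8 days

Power saved = 77 − 16 = 61 W
Daily energy saved = 61 W × 5.6 h = 341.6 Wh = 0.3416 kWh
Daily savings = 0.3416 × $0.349 = $0.1192
Payback = $3.67 / $0.1192 per day = 30.78 days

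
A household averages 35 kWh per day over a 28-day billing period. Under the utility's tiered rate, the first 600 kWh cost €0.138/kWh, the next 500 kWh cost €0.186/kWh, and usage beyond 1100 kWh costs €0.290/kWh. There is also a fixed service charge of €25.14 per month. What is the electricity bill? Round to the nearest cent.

€178.62

Usage = 35 kWh/day × 28 days = 980 kWh
First 600 kWh × €0.138 = €82.80
Next 380 kWh × €0.186 = €70.68
Remaining tier: 0 kWh (not reached)
Energy charge = €153.48; + service €25.14 = €178.62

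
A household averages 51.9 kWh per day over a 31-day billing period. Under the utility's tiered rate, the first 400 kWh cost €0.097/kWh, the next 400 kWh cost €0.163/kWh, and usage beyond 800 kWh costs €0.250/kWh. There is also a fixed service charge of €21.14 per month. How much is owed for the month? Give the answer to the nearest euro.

€327

Usage = 51.9 kWh/day × 31 days = 1608.9 kWh
First 400 kWh × €0.097 = €38.80
Next 400 kWh × €0.163 = €65.20
Remaining 808.9 kWh × €0.250 = €202.23
Energy charge = €306.23; + service €21.14 = €327.37 ≈ €327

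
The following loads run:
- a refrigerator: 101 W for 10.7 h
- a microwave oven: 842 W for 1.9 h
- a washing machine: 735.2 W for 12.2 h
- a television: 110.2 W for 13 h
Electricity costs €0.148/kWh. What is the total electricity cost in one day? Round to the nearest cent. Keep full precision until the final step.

€1.94

refrigerator: 101 W × 10.7 h = 1,081 Wh = 1.081 kWh
microwave oven: 842 W × 1.9 h = 1,600 Wh = 1.6 kWh
washing machine: 735.2 W × 12.2 h = 8,969 Wh = 8.969 kWh
television: 110.2 W × 13 h = 1,433 Wh = 1.433 kWh
Total energy = 1.081 + 1.6 + 8.969 + 1.433 = 13.08 kWh
Cost = 13.08 kWh × €0.148 = €1.94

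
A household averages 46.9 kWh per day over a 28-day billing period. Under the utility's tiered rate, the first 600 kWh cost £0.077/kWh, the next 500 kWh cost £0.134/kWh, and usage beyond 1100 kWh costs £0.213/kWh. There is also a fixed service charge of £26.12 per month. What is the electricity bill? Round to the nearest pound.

Usage = 46.9 kWh/day × 28 days = 1313.2 kWh
First 600 kWh × £0.077 = £46.20
Next 500 kWh × £0.134 = £67.00
Remaining 213.2 kWh × £0.213 = £45.41
Energy charge = £158.61; + service £26.12 = £184.73 ≈ £185

£185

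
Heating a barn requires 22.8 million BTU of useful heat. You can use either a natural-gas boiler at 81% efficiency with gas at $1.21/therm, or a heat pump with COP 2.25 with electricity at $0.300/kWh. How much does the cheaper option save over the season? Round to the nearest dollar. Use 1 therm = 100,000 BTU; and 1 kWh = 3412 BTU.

Heat load = 22.8 × 10⁶ BTU = 22,800,000 BTU
Gas: input = 22,800,000 / 0.81 = 28,148,148 BTU = 281.5 therm → 281.5 × $1.21 = $340.59
Heat pump: 22,800,000 BTU / 3412 = 6,682 kWh heat; / 2.25 = 2,970 kWh in → × $0.300 = $890.97
Difference = |$340.59 − $890.97| = $550.38 ≈ $550

$550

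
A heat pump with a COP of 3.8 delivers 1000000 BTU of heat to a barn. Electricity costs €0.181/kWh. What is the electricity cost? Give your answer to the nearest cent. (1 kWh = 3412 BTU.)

Heat delivered = 1,000,000 BTU / 3412 = 293.1 kWh
Electrical input = 293.1 kWh / 3.8 = 77.13 kWh
Cost = 77.13 × €0.181/kWh = €13.96

€13.96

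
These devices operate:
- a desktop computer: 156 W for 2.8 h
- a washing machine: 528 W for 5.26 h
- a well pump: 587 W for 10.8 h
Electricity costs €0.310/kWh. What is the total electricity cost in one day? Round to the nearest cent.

€2.96

desktop computer: 156 W × 2.8 h = 437 Wh = 0.4368 kWh
washing machine: 528 W × 5.26 h = 2,777 Wh = 2.777 kWh
well pump: 587 W × 10.8 h = 6,340 Wh = 6.34 kWh
Total energy = 0.4368 + 2.777 + 6.34 = 9.554 kWh
Cost = 9.554 kWh × €0.310 = €2.96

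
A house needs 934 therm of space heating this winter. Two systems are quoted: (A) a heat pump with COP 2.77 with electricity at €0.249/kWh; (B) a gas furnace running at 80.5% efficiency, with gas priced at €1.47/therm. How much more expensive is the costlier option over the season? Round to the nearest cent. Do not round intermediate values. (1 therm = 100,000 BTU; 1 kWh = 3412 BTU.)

€755.13

Heat load = 934 therm × 100,000 = 93,400,000 BTU
Gas: input = 93,400,000 / 0.805 = 116,024,845 BTU = 1,160 therm → 1,160 × €1.47 = €1,705.57
Heat pump: 93,400,000 BTU / 3412 = 27,370 kWh heat; / 2.77 = 9,882 kWh in → × €0.249 = €2,460.69
Difference = |€1,705.57 − €2,460.69| = €755.13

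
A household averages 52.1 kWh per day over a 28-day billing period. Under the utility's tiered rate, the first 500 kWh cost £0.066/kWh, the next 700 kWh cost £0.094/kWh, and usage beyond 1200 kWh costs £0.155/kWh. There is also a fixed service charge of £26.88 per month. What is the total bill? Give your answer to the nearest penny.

Usage = 52.1 kWh/day × 28 days = 1458.8 kWh
First 500 kWh × £0.066 = £33.00
Next 700 kWh × £0.094 = £65.80
Remaining 258.8 kWh × £0.155 = £40.11
Energy charge = £138.91; + service £26.88 = £165.79

£165.79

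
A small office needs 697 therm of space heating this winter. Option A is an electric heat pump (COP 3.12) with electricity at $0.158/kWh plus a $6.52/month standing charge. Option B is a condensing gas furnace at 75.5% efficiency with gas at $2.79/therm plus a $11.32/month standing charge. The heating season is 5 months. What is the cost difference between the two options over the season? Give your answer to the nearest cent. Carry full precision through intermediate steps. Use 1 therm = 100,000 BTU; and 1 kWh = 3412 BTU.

Heat load = 697 therm × 100,000 = 69,700,000 BTU
Gas: input = 69,700,000 / 0.755 = 92,317,881 BTU = 923.2 therm → 923.2 × $2.79 = $2,575.67; + 5 × $11.32 standing = $2,632.27
Heat pump: 69,700,000 BTU / 3412 = 20,430 kWh heat; / 3.12 = 6,547 kWh in → × $0.158 = $1,034.49; + 5 × $6.52 standing = $1,067.09
Difference = |$2,632.27 − $1,067.09| = $1,565.18

$1565.18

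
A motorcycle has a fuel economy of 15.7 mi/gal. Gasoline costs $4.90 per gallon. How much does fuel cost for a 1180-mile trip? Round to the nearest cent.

$368.28

Fuel = 1180 mi / 15.7 mpg = 75.16 gal
Cost = 75.16 gal × $4.90/gal = $368.28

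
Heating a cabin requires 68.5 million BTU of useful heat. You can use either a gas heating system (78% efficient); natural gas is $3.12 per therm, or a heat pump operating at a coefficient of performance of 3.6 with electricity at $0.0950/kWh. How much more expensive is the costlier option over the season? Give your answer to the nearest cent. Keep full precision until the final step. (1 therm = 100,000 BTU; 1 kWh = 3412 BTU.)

$2210.21

Heat load = 68.5 × 10⁶ BTU = 68,500,000 BTU
Gas: input = 68,500,000 / 0.780 = 87,820,513 BTU = 878.2 therm → 878.2 × $3.12 = $2,740.00
Heat pump: 68,500,000 BTU / 3412 = 20,080 kWh heat; / 3.6 = 5,577 kWh in → × $0.0950 = $529.79
Difference = |$2,740.00 − $529.79| = $2,210.21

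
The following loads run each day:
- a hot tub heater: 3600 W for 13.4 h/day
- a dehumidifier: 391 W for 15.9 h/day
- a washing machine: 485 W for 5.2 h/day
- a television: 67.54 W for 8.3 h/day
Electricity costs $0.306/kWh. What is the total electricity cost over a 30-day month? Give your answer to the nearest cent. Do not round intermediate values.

hot tub heater: 3600 W × 13.4 h × 30 d = 1,447,200 Wh = 1,447 kWh
dehumidifier: 391 W × 15.9 h × 30 d = 186,507 Wh = 186.5 kWh
washing machine: 485 W × 5.2 h × 30 d = 75,660 Wh = 75.66 kWh
television: 67.54 W × 8.3 h × 30 d = 16,817 Wh = 16.82 kWh
Total energy = 1,447 + 186.5 + 75.66 + 16.82 = 1,726 kWh
Cost = 1,726 kWh × $0.306 = $528.21

$528.21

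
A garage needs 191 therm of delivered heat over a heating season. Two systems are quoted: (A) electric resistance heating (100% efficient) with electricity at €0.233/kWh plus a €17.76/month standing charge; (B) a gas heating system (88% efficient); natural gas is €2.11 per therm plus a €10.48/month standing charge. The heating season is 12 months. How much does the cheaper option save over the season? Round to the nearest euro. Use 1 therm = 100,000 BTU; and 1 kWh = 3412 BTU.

€934

Heat load = 191 therm × 100,000 = 19,100,000 BTU
Gas: input = 19,100,000 / 0.88 = 21,704,545 BTU = 217 therm → 217 × €2.11 = €457.97; + 12 × €10.48 standing = €583.73
Electric: 19,100,000 BTU / 3412 = 5,598 kWh → × €0.233 = €1,304.31; + 12 × €17.76 standing = €1,517.43
Difference = |€583.73 − €1,517.43| = €933.70 ≈ €934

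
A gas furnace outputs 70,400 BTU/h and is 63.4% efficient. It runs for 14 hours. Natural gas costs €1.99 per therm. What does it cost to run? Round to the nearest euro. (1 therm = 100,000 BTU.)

Heat delivered = 70,400 BTU/h × 14 h = 985,600 BTU
Gas input = 985,600 / 0.634 = 1,554,574 BTU
= 1,554,574 / 100,000 = 15.55 therm
Cost = 15.55 × €1.99/therm = €30.94 ≈ €31

€31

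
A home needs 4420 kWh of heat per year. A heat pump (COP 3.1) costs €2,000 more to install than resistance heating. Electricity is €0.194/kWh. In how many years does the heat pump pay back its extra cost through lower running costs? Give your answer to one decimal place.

Resistance: 4420 kWh × €0.194 = €857.48/yr
Heat pump: 4420 / 3.1 = 1426 kWh in → × €0.194 = €276.61/yr
Annual savings = €580.87
Payback = €2,000 / €580.87 = 3.44 years

3.4 years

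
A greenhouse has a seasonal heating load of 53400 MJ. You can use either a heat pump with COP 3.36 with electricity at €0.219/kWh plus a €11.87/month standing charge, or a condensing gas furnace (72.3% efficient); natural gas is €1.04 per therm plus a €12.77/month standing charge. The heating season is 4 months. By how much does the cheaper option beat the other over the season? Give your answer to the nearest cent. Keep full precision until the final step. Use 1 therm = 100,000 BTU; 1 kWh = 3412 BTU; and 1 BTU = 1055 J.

Heat load = 53400 MJ = 53,400,000,000 J / 1055 = 50,616,114 BTU
Gas: input = 50,616,114 / 0.723 = 70,008,456 BTU = 700.1 therm → 700.1 × €1.04 = €728.09; + 4 × €12.77 standing = €779.17
Heat pump: 50,616,114 BTU / 3412 = 14,830 kWh heat; / 3.36 = 4,415 kWh in → × €0.219 = €966.91; + 4 × €11.87 standing = €1,014.39
Difference = |€779.17 − €1,014.39| = €235.22

€235.22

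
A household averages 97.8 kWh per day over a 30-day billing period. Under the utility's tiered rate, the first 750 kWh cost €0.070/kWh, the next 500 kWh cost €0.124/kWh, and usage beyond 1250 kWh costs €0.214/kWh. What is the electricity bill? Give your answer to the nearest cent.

Usage = 97.8 kWh/day × 30 days = 2934 kWh
First 750 kWh × €0.070 = €52.50
Next 500 kWh × €0.124 = €62.00
Remaining 1684 kWh × €0.214 = €360.38
Total = €474.88

€474.88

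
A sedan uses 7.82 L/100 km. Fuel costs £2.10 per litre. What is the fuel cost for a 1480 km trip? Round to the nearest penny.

Fuel = 7.82 L/100 km × 1480 km / 100 = 115.7 L
Cost = 115.7 L × £2.10/L = £243.05

£243.05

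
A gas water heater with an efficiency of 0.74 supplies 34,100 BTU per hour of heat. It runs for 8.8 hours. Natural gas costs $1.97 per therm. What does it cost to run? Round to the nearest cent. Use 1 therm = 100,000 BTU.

Heat delivered = 34,100 BTU/h × 8.8 h = 300,080 BTU
Gas input = 300,080 / 0.74 = 405,514 BTU
= 405,514 / 100,000 = 4.055 therm
Cost = 4.055 × $1.97/therm = $7.99

$7.99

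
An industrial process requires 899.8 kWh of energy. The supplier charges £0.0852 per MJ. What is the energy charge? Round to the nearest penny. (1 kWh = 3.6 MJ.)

£275.99

899.8 kWh × (3.6 MJ/kWh) = 3,239 MJ
Cost = 3,239 MJ × £0.0852/MJ = £275.99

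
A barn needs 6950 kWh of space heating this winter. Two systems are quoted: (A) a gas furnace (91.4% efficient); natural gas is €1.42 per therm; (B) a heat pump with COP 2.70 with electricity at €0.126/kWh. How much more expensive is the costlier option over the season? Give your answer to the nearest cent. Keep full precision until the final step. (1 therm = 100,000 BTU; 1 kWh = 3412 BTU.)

Heat load = 6950 kWh × 3412 = 23,713,400 BTU
Gas: input = 23,713,400 / 0.914 = 25,944,639 BTU = 259.4 therm → 259.4 × €1.42 = €368.41
Heat pump: 23,713,400 BTU / 3412 = 6,950 kWh heat; / 2.70 = 2,574 kWh in → × €0.126 = €324.33
Difference = |€368.41 − €324.33| = €44.08

€44.08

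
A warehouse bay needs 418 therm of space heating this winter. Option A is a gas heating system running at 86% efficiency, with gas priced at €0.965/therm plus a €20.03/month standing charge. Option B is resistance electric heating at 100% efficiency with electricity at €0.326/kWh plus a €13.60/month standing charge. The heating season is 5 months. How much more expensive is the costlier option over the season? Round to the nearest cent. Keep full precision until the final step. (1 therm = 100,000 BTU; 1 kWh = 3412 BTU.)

Heat load = 418 therm × 100,000 = 41,800,000 BTU
Gas: input = 41,800,000 / 0.86 = 48,604,651 BTU = 486 therm → 486 × €0.965 = €469.03; + 5 × €20.03 standing = €569.18
Electric: 41,800,000 BTU / 3412 = 12,250 kWh → × €0.326 = €3,993.79; + 5 × €13.60 standing = €4,061.79
Difference = |€569.18 − €4,061.79| = €3,492.60

€3492.60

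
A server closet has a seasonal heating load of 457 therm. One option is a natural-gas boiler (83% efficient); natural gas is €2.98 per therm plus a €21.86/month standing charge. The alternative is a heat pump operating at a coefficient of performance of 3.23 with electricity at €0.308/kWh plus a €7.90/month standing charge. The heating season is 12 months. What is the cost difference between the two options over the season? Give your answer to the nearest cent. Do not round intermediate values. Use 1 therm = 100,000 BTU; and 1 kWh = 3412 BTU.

Heat load = 457 therm × 100,000 = 45,700,000 BTU
Gas: input = 45,700,000 / 0.83 = 55,060,241 BTU = 550.6 therm → 550.6 × €2.98 = €1,640.80; + 12 × €21.86 standing = €1,903.12
Heat pump: 45,700,000 BTU / 3412 = 13,390 kWh heat; / 3.23 = 4,147 kWh in → × €0.308 = €1,277.19; + 12 × €7.90 standing = €1,371.99
Difference = |€1,903.12 − €1,371.99| = €531.13

€531.13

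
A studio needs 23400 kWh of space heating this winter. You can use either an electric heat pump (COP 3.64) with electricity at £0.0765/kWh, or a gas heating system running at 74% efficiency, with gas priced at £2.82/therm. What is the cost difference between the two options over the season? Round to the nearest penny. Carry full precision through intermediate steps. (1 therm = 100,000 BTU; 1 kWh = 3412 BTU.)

£2550.80

Heat load = 23400 kWh × 3412 = 79,840,800 BTU
Gas: input = 79,840,800 / 0.74 = 107,892,973 BTU = 1,079 therm → 1,079 × £2.82 = £3,042.58
Heat pump: 79,840,800 BTU / 3412 = 23,400 kWh heat; / 3.64 = 6,429 kWh in → × £0.0765 = £491.79
Difference = |£3,042.58 − £491.79| = £2,550.80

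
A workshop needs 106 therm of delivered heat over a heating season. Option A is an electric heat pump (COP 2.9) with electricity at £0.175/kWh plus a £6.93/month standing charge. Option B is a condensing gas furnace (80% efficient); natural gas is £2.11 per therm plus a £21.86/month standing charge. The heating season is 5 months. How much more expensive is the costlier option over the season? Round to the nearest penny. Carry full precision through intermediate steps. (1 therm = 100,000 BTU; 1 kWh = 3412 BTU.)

£166.75

Heat load = 106 therm × 100,000 = 10,600,000 BTU
Gas: input = 10,600,000 / 0.80 = 13,250,000 BTU = 132.5 therm → 132.5 × £2.11 = £279.57; + 5 × £21.86 standing = £388.88
Heat pump: 10,600,000 BTU / 3412 = 3,107 kWh heat; / 2.9 = 1,071 kWh in → × £0.175 = £187.47; + 5 × £6.93 standing = £222.12
Difference = |£388.88 − £222.12| = £166.75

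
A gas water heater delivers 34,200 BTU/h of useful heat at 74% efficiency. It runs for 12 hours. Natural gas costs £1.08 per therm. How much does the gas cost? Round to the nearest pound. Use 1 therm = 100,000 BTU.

Heat delivered = 34,200 BTU/h × 12 h = 410,400 BTU
Gas input = 410,400 / 0.74 = 554,595 BTU
= 554,595 / 100,000 = 5.546 therm
Cost = 5.546 × £1.08/therm = £5.99 ≈ £6

£6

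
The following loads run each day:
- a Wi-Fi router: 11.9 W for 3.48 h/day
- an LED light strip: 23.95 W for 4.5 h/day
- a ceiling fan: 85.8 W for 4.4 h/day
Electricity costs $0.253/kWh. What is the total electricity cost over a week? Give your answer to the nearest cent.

$0.93

Wi-Fi router: 11.9 W × 3.48 h × 7 d = 290 Wh = 0.2899 kWh
LED light strip: 23.95 W × 4.5 h × 7 d = 754 Wh = 0.7544 kWh
ceiling fan: 85.8 W × 4.4 h × 7 d = 2,643 Wh = 2.643 kWh
Total energy = 0.2899 + 0.7544 + 2.643 = 3.687 kWh
Cost = 3.687 kWh × $0.253 = $0.93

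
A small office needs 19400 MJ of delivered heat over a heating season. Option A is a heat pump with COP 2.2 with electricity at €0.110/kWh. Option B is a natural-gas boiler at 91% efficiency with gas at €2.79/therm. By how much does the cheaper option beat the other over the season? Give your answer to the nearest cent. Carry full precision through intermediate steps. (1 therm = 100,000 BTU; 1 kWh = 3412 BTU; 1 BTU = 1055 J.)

€294.31

Heat load = 19400 MJ = 19,400,000,000 J / 1055 = 18,388,626 BTU
Gas: input = 18,388,626 / 0.91 = 20,207,281 BTU = 202.1 therm → 202.1 × €2.79 = €563.78
Heat pump: 18,388,626 BTU / 3412 = 5,389 kWh heat; / 2.2 = 2,450 kWh in → × €0.110 = €269.47
Difference = |€563.78 − €269.47| = €294.31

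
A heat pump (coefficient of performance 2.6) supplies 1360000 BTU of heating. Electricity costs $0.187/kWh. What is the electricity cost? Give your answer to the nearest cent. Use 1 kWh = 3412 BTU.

Heat delivered = 1,360,000 BTU / 3412 = 398.6 kWh
Electrical input = 398.6 kWh / 2.6 = 153.3 kWh
Cost = 153.3 × $0.187/kWh = $28.67

$28.67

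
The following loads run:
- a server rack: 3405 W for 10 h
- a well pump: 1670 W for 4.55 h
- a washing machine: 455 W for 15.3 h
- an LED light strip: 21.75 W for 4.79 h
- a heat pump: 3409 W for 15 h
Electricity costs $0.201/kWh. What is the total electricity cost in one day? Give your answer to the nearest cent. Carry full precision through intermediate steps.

server rack: 3405 W × 10 h = 34,050 Wh = 34.05 kWh
well pump: 1670 W × 4.55 h = 7,598 Wh = 7.598 kWh
washing machine: 455 W × 15.3 h = 6,962 Wh = 6.962 kWh
LED light strip: 21.75 W × 4.79 h = 104 Wh = 0.1042 kWh
heat pump: 3409 W × 15 h = 51,135 Wh = 51.13 kWh
Total energy = 34.05 + 7.598 + 6.962 + 0.1042 + 51.13 = 99.85 kWh
Cost = 99.85 kWh × $0.201 = $20.07

$20.07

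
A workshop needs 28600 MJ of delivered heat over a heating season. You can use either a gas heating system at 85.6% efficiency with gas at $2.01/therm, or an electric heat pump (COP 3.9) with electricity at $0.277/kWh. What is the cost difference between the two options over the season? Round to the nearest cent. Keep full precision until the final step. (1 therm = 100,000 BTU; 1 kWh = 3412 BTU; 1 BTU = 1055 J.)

Heat load = 28600 MJ = 28,600,000,000 J / 1055 = 27,109,005 BTU
Gas: input = 27,109,005 / 0.856 = 31,669,398 BTU = 316.7 therm → 316.7 × $2.01 = $636.55
Heat pump: 27,109,005 BTU / 3412 = 7,945 kWh heat; / 3.9 = 2,037 kWh in → × $0.277 = $564.31
Difference = |$636.55 − $564.31| = $72.24

$72.24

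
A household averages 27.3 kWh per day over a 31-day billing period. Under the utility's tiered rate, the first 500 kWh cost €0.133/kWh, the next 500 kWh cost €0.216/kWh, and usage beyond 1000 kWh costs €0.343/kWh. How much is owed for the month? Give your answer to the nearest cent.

Usage = 27.3 kWh/day × 31 days = 846.3 kWh
First 500 kWh × €0.133 = €66.50
Next 346.3 kWh × €0.216 = €74.80
Remaining tier: 0 kWh (not reached)
Total = €141.30

€141.30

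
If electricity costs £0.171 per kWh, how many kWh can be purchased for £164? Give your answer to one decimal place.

959.1 kWh

£164 / £0.171 per kWh = 959.1 kWh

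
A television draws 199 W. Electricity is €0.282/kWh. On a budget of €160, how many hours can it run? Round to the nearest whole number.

Energy budget = €160 / €0.282 per kWh = 567.4 kWh = 567,376 Wh
Runtime = 567,376 Wh / 199 W = 2,851 h

2851 h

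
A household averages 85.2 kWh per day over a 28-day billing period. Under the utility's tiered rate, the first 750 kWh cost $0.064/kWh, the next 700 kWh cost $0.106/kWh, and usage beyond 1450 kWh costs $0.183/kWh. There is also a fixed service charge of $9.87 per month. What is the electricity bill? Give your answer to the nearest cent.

$303.28

Usage = 85.2 kWh/day × 28 days = 2385.6 kWh
First 750 kWh × $0.064 = $48.00
Next 700 kWh × $0.106 = $74.20
Remaining 935.6 kWh × $0.183 = $171.21
Energy charge = $293.41; + service $9.87 = $303.28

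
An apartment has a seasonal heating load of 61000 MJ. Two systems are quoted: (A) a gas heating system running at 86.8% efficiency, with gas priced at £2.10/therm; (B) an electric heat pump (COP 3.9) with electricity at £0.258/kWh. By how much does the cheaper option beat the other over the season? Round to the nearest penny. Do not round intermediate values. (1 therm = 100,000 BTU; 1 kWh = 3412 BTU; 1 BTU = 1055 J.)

£277.82

Heat load = 61000 MJ = 61,000,000,000 J / 1055 = 57,819,905 BTU
Gas: input = 57,819,905 / 0.868 = 66,612,794 BTU = 666.1 therm → 666.1 × £2.10 = £1,398.87
Heat pump: 57,819,905 BTU / 3412 = 16,950 kWh heat; / 3.9 = 4,345 kWh in → × £0.258 = £1,121.05
Difference = |£1,398.87 − £1,121.05| = £277.82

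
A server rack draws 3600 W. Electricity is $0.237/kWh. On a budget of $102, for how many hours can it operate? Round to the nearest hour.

Energy budget = $102 / $0.237 per kWh = 430.4 kWh = 430,380 Wh
Runtime = 430,380 Wh / 3600 W = 119.5 h

120 h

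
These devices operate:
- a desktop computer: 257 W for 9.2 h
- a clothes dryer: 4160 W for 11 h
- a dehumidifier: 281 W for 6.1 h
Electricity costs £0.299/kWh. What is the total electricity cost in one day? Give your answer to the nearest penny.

desktop computer: 257 W × 9.2 h = 2,364 Wh = 2.364 kWh
clothes dryer: 4160 W × 11 h = 45,760 Wh = 45.76 kWh
dehumidifier: 281 W × 6.1 h = 1,714 Wh = 1.714 kWh
Total energy = 2.364 + 45.76 + 1.714 = 49.84 kWh
Cost = 49.84 kWh × £0.299 = £14.90

£14.90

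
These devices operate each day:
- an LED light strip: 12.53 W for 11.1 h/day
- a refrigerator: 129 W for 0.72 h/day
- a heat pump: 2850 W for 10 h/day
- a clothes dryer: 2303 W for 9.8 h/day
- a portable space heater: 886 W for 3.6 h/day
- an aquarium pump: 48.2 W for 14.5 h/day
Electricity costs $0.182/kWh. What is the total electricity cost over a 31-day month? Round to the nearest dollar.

LED light strip: 12.53 W × 11.1 h × 31 d = 4,312 Wh = 4.312 kWh
refrigerator: 129 W × 0.72 h × 31 d = 2,879 Wh = 2.879 kWh
heat pump: 2850 W × 10 h × 31 d = 883,500 Wh = 883.5 kWh
clothes dryer: 2303 W × 9.8 h × 31 d = 699,651 Wh = 699.7 kWh
portable space heater: 886 W × 3.6 h × 31 d = 98,878 Wh = 98.88 kWh
aquarium pump: 48.2 W × 14.5 h × 31 d = 21,666 Wh = 21.67 kWh
Total energy = 4.312 + 2.879 + 883.5 + 699.7 + 98.88 + 21.67 = 1,711 kWh
Cost = 1,711 kWh × $0.182 = $311.38 ≈ $311

$311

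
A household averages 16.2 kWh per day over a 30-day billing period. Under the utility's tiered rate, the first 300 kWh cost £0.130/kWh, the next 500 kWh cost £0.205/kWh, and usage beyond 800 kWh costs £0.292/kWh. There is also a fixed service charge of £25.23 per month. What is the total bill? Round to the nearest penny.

£102.36

Usage = 16.2 kWh/day × 30 days = 486 kWh
First 300 kWh × £0.130 = £39.00
Next 186 kWh × £0.205 = £38.13
Remaining tier: 0 kWh (not reached)
Energy charge = £77.13; + service £25.23 = £102.36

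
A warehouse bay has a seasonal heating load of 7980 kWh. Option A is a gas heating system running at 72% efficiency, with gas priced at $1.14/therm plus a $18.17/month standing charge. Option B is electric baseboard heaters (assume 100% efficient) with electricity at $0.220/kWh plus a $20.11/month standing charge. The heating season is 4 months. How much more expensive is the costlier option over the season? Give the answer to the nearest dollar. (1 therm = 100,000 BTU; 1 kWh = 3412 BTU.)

Heat load = 7980 kWh × 3412 = 27,227,760 BTU
Gas: input = 27,227,760 / 0.72 = 37,816,333 BTU = 378.2 therm → 378.2 × $1.14 = $431.11; + 4 × $18.17 standing = $503.79
Electric: 27,227,760 BTU / 3412 = 7,980 kWh → × $0.220 = $1,755.60; + 4 × $20.11 standing = $1,836.04
Difference = |$503.79 − $1,836.04| = $1,332.25 ≈ $1332

$1332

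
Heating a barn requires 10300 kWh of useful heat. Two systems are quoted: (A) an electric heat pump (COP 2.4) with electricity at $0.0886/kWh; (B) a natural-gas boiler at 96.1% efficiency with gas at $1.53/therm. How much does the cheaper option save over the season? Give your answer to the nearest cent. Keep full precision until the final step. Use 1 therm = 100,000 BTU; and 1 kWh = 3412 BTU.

$179.28

Heat load = 10300 kWh × 3412 = 35,143,600 BTU
Gas: input = 35,143,600 / 0.961 = 36,569,823 BTU = 365.7 therm → 365.7 × $1.53 = $559.52
Heat pump: 35,143,600 BTU / 3412 = 10,300 kWh heat; / 2.4 = 4,292 kWh in → × $0.0886 = $380.24
Difference = |$559.52 − $380.24| = $179.28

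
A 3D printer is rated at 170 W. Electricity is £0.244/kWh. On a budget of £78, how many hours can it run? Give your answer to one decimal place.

Energy budget = £78 / £0.244 per kWh = 319.7 kWh = 319,672 Wh
Runtime = 319,672 Wh / 170 W = 1,880 h

1880.4 h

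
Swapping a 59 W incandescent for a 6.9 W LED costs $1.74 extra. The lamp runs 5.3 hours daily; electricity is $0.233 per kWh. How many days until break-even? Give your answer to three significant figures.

27 days

Power saved = 59 − 6.9 = 52.1 W
Daily energy saved = 52.1 W × 5.3 h = 276.1 Wh = 0.27613 kWh
Daily savings = 0.27613 × $0.233 = $0.0643
Payback = $1.74 / $0.0643 per day = 27.04 days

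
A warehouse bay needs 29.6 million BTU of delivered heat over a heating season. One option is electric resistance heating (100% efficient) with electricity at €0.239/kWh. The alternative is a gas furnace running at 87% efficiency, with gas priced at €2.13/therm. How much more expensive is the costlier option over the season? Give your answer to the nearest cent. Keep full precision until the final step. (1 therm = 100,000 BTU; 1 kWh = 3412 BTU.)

Heat load = 29.6 × 10⁶ BTU = 29,600,000 BTU
Gas: input = 29,600,000 / 0.87 = 34,022,989 BTU = 340.2 therm → 340.2 × €2.13 = €724.69
Electric: 29,600,000 BTU / 3412 = 8,675 kWh → × €0.239 = €2,073.39
Difference = |€724.69 − €2,073.39| = €1,348.70

€1348.70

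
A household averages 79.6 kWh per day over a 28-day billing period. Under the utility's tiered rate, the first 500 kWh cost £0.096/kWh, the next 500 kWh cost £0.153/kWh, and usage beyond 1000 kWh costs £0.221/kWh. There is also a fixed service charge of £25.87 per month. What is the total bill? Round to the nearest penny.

£421.93

Usage = 79.6 kWh/day × 28 days = 2228.8 kWh
First 500 kWh × £0.096 = £48.00
Next 500 kWh × £0.153 = £76.50
Remaining 1228.8 kWh × £0.221 = £271.56
Energy charge = £396.06; + service £25.87 = £421.93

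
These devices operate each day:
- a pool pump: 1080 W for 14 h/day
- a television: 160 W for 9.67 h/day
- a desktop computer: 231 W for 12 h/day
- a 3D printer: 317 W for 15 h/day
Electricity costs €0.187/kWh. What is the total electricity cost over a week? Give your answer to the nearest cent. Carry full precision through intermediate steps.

€31.67

pool pump: 1080 W × 14 h × 7 d = 105,840 Wh = 105.8 kWh
television: 160 W × 9.67 h × 7 d = 10,830 Wh = 10.83 kWh
desktop computer: 231 W × 12 h × 7 d = 19,404 Wh = 19.4 kWh
3D printer: 317 W × 15 h × 7 d = 33,285 Wh = 33.28 kWh
Total energy = 105.8 + 10.83 + 19.4 + 33.28 = 169.4 kWh
Cost = 169.4 kWh × €0.187 = €31.67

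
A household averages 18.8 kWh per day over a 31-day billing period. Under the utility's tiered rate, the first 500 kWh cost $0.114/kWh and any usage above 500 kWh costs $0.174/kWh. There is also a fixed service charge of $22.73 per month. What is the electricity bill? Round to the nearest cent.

$94.14

Usage = 18.8 kWh/day × 31 days = 582.8 kWh
First 500 kWh × $0.114 = $57.00
Remaining 82.8 kWh × $0.174 = $14.41
Energy charge = $71.41; + service $22.73 = $94.14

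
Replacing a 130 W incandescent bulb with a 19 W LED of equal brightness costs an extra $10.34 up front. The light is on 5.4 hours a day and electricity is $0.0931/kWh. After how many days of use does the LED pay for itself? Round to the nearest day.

Power saved = 130 − 19 = 111 W
Daily energy saved = 111 W × 5.4 h = 599.4 Wh = 0.5994 kWh
Daily savings = 0.5994 × $0.0931 = $0.0558
Payback = $10.34 / $0.0558 per day = 185.3 days

185 days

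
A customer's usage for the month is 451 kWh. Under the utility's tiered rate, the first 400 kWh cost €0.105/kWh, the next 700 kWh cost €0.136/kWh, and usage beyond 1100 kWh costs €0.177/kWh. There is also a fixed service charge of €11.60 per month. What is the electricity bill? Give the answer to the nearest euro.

€61

First 400 kWh × €0.105 = €42.00
Next 51 kWh × €0.136 = €6.94
Remaining tier: 0 kWh (not reached)
Energy charge = €48.94; + service €11.60 = €60.54 ≈ €61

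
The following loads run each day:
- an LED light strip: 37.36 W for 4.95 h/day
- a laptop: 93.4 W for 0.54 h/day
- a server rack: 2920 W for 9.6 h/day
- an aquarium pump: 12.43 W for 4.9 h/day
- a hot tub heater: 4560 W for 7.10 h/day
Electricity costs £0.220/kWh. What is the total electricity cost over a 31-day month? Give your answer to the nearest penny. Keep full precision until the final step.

LED light strip: 37.36 W × 4.95 h × 31 d = 5,733 Wh = 5.733 kWh
laptop: 93.4 W × 0.54 h × 31 d = 1,564 Wh = 1.564 kWh
server rack: 2920 W × 9.6 h × 31 d = 868,992 Wh = 869 kWh
aquarium pump: 12.43 W × 4.9 h × 31 d = 1,888 Wh = 1.888 kWh
hot tub heater: 4560 W × 7.10 h × 31 d = 1,003,656 Wh = 1,004 kWh
Total energy = 5.733 + 1.564 + 869 + 1.888 + 1,004 = 1,882 kWh
Cost = 1,882 kWh × £0.220 = £414.00

£414.00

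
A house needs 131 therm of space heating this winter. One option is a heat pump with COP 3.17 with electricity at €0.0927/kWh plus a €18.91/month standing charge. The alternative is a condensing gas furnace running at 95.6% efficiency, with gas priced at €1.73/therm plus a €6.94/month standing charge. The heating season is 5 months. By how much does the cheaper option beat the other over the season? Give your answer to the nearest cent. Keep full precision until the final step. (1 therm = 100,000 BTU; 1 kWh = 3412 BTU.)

€64.94

Heat load = 131 therm × 100,000 = 13,100,000 BTU
Gas: input = 13,100,000 / 0.956 = 13,702,929 BTU = 137 therm → 137 × €1.73 = €237.06; + 5 × €6.94 standing = €271.76
Heat pump: 13,100,000 BTU / 3412 = 3,839 kWh heat; / 3.17 = 1,211 kWh in → × €0.0927 = €112.27; + 5 × €18.91 standing = €206.82
Difference = |€271.76 − €206.82| = €64.94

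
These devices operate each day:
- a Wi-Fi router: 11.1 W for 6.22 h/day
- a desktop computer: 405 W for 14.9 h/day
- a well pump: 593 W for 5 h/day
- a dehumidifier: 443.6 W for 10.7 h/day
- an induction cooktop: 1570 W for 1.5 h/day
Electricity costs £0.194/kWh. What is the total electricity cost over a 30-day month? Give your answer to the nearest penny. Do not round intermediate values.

£94.11

Wi-Fi router: 11.1 W × 6.22 h × 30 d = 2,071 Wh = 2.071 kWh
desktop computer: 405 W × 14.9 h × 30 d = 181,035 Wh = 181 kWh
well pump: 593 W × 5 h × 30 d = 88,950 Wh = 88.95 kWh
dehumidifier: 443.6 W × 10.7 h × 30 d = 142,396 Wh = 142.4 kWh
induction cooktop: 1570 W × 1.5 h × 30 d = 70,650 Wh = 70.65 kWh
Total energy = 2.071 + 181 + 88.95 + 142.4 + 70.65 = 485.1 kWh
Cost = 485.1 kWh × £0.194 = £94.11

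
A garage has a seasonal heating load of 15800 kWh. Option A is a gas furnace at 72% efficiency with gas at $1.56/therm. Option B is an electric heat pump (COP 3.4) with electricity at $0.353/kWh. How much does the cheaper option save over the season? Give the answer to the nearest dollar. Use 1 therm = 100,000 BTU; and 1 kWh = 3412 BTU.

$472

Heat load = 15800 kWh × 3412 = 53,909,600 BTU
Gas: input = 53,909,600 / 0.72 = 74,874,444 BTU = 748.7 therm → 748.7 × $1.56 = $1,168.04
Heat pump: 53,909,600 BTU / 3412 = 15,800 kWh heat; / 3.4 = 4,647 kWh in → × $0.353 = $1,640.41
Difference = |$1,168.04 − $1,640.41| = $472.37 ≈ $472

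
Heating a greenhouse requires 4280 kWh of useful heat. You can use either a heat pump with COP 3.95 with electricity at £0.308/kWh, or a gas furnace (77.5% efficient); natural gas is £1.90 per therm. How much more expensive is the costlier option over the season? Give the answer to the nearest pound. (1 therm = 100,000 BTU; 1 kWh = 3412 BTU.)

Heat load = 4280 kWh × 3412 = 14,603,360 BTU
Gas: input = 14,603,360 / 0.775 = 18,843,045 BTU = 188.4 therm → 188.4 × £1.90 = £358.02
Heat pump: 14,603,360 BTU / 3412 = 4,280 kWh heat; / 3.95 = 1,084 kWh in → × £0.308 = £333.73
Difference = |£358.02 − £333.73| = £24.29 ≈ £24

£24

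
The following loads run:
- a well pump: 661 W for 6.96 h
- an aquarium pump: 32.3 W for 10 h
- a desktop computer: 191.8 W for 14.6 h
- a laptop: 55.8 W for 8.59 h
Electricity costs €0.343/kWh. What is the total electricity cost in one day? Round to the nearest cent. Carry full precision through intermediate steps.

well pump: 661 W × 6.96 h = 4,601 Wh = 4.601 kWh
aquarium pump: 32.3 W × 10 h = 323 Wh = 0.323 kWh
desktop computer: 191.8 W × 14.6 h = 2,800 Wh = 2.8 kWh
laptop: 55.8 W × 8.59 h = 479 Wh = 0.4793 kWh
Total energy = 4.601 + 0.323 + 2.8 + 0.4793 = 8.203 kWh
Cost = 8.203 kWh × €0.343 = €2.81

€2.81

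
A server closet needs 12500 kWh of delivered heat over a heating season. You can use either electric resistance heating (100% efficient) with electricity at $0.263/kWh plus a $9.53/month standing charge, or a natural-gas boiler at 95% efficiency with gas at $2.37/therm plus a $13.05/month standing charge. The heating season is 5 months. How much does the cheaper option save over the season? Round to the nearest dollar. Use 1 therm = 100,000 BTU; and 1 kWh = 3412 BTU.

$2206

Heat load = 12500 kWh × 3412 = 42,650,000 BTU
Gas: input = 42,650,000 / 0.95 = 44,894,737 BTU = 448.9 therm → 448.9 × $2.37 = $1,064.01; + 5 × $13.05 standing = $1,129.26
Electric: 42,650,000 BTU / 3412 = 12,500 kWh → × $0.263 = $3,287.50; + 5 × $9.53 standing = $3,335.15
Difference = |$1,129.26 − $3,335.15| = $2,205.89 ≈ $2206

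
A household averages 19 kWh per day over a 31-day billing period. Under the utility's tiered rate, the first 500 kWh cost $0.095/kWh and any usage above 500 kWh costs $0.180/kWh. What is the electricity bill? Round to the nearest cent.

Usage = 19 kWh/day × 31 days = 589 kWh
First 500 kWh × $0.095 = $47.50
Remaining 89 kWh × $0.180 = $16.02
Total = $63.52

$63.52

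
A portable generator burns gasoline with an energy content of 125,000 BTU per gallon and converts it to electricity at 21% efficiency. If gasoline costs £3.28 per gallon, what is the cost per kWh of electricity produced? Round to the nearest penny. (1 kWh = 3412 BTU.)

Electrical output per gallon = 125,000 BTU × 0.21 / 3412 BTU/kWh = 7.693 kWh
Cost per kWh = £3.28 / 7.693 kWh = £0.426

£0.43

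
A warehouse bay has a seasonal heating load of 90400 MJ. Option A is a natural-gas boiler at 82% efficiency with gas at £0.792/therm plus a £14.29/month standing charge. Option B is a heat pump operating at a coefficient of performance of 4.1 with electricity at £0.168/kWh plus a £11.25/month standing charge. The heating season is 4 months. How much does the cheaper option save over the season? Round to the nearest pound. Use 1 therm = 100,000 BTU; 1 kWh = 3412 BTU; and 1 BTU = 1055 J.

Heat load = 90400 MJ = 90,400,000,000 J / 1055 = 85,687,204 BTU
Gas: input = 85,687,204 / 0.82 = 104,496,590 BTU = 1,045 therm → 1,045 × £0.792 = £827.61; + 4 × £14.29 standing = £884.77
Heat pump: 85,687,204 BTU / 3412 = 25,110 kWh heat; / 4.1 = 6,125 kWh in → × £0.168 = £1,029.04; + 4 × £11.25 standing = £1,074.04
Difference = |£884.77 − £1,074.04| = £189.27 ≈ £189

£189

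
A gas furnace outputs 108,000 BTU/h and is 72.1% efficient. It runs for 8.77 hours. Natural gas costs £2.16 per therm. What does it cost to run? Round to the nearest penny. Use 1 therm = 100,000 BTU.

£28.38

Heat delivered = 108,000 BTU/h × 8.77 h = 947,160 BTU
Gas input = 947,160 / 0.721 = 1,313,675 BTU
= 1,313,675 / 100,000 = 13.14 therm
Cost = 13.14 × £2.16/therm = £28.38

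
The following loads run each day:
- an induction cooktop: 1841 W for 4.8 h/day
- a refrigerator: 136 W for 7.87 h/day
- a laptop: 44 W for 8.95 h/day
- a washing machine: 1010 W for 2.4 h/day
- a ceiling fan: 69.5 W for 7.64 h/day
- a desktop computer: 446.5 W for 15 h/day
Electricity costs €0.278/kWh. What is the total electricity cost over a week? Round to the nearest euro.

€39

induction cooktop: 1841 W × 4.8 h × 7 d = 61,858 Wh = 61.86 kWh
refrigerator: 136 W × 7.87 h × 7 d = 7,492 Wh = 7.492 kWh
laptop: 44 W × 8.95 h × 7 d = 2,757 Wh = 2.757 kWh
washing machine: 1010 W × 2.4 h × 7 d = 16,968 Wh = 16.97 kWh
ceiling fan: 69.5 W × 7.64 h × 7 d = 3,717 Wh = 3.717 kWh
desktop computer: 446.5 W × 15 h × 7 d = 46,882 Wh = 46.88 kWh
Total energy = 61.86 + 7.492 + 2.757 + 16.97 + 3.717 + 46.88 = 139.7 kWh
Cost = 139.7 kWh × €0.278 = €38.83 ≈ €39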